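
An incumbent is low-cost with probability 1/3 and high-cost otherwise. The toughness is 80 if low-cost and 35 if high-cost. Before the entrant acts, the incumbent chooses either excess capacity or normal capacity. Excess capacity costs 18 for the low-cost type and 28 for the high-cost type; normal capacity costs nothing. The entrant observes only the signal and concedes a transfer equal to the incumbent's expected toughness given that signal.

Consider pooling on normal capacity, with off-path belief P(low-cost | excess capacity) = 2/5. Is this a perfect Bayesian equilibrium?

Yes

On the equilibrium path (normal capacity) the entrant holds the prior 1/3 and pays 1/3·80 + 2/3·35 = 50. Off-path (excess capacity) belief 2/5 gives 2/5·80 + 3/5·35 = 53.
Low-cost: normal capacity gives 50 − 0 = 50; excess capacity gives 53 − 18 = 35. Stays. ✓
High-cost: normal capacity gives 50 − 0 = 50; excess capacity gives 53 − 28 = 25. Stays. ✓
Beliefs are Bayes-consistent on-path and both types best-respond.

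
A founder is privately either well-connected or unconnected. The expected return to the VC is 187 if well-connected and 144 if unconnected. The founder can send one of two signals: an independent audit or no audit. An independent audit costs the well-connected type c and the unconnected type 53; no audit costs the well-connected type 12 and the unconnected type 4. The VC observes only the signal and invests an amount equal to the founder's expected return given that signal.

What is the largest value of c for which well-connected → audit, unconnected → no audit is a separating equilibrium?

Under separation: audit → well-connected (pays 187); no audit → unconnected (pays 144).
Unconnected: 144 − 4 = 140 ≥ 187 − 53 = 134. Holds regardless of c. ✓
Well-connected: 187 − c ≥ 144 − 12, so c ≤ 187 − 132 = 55.

55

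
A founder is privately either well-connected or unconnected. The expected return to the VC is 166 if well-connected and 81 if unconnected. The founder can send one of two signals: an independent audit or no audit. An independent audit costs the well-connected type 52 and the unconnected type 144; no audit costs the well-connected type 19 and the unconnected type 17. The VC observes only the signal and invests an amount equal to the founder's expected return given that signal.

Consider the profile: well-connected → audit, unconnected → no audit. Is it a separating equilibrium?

If types separate, audit earns payment 166 and no audit earns 81.
Well-connected: audit gives 166 − 52 = 114; no audit gives 81 − 19 = 62. No deviation. ✓
Unconnected: no audit gives 81 − 17 = 64; audit gives 166 − 144 = 22. No deviation. ✓
Both incentive constraints hold.

Yes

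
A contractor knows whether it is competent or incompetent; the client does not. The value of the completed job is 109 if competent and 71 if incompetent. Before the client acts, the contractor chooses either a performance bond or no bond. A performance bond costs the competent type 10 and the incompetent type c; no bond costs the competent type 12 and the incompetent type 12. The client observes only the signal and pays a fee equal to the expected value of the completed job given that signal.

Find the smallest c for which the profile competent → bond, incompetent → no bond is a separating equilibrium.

Under separation: bond → competent (pays 109); no bond → incompetent (pays 71).
Competent: 109 − 10 = 99 ≥ 71 − 12 = 59. Holds regardless of c. ✓
Incompetent: 71 − 12 ≥ 109 − c, so c ≥ 109 − 59 = 50.

50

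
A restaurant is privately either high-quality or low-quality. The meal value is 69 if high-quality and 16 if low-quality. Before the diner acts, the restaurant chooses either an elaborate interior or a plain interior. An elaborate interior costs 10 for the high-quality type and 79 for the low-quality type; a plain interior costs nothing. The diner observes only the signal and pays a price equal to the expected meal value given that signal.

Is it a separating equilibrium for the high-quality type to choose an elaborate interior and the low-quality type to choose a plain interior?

Under separation the diner infers type exactly: elaborate interior → high-quality (pays 69), plain interior → low-quality (pays 16).
High-quality: elaborate interior gives 69 − 10 = 59; plain interior gives 16 − 0 = 16. No deviation. ✓
Low-quality: plain interior gives 16 − 0 = 16; elaborate interior gives 69 − 79 = -10. No deviation. ✓
Neither type gains from mimicking the other.

Yes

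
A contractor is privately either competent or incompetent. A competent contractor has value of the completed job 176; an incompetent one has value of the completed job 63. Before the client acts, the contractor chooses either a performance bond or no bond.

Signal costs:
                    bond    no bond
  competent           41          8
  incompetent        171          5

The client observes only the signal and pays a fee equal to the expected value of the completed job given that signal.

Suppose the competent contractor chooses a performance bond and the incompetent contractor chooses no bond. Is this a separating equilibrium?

Under separation the client infers type exactly: bond → competent (pays 176), no bond → incompetent (pays 63).
Competent: bond gives 176 − 41 = 135; no bond gives 63 − 8 = 55. No deviation. ✓
Incompetent: no bond gives 63 − 5 = 58; bond gives 176 − 171 = 5. No deviation. ✓
Neither type gains from mimicking the other.

Yes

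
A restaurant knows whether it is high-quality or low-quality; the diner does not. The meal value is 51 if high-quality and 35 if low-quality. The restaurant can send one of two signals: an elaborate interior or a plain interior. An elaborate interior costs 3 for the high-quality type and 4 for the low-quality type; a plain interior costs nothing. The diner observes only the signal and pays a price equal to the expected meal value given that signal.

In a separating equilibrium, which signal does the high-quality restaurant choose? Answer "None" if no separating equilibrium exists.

Try high-quality → elaborate interior, low-quality → plain interior:
  If types separate, elaborate interior earns payment 51 and plain interior earns 35.
  High-quality: elaborate interior gives 51 − 3 = 48; plain interior gives 35 − 0 = 35. No deviation. ✓
  Low-quality: plain interior gives 35 − 0 = 35; elaborate interior gives 51 − 4 = 47. Would deviate. ✗
Try high-quality → plain interior, low-quality → elaborate interior:
  If types separate, plain interior earns payment 51 and elaborate interior earns 35.
  High-quality: plain interior gives 51 − 0 = 51; elaborate interior gives 35 − 3 = 32. No deviation. ✓
  Low-quality: elaborate interior gives 35 − 4 = 31; plain interior gives 51 − 0 = 51. Would deviate. ✗
Neither assignment is incentive-compatible.

None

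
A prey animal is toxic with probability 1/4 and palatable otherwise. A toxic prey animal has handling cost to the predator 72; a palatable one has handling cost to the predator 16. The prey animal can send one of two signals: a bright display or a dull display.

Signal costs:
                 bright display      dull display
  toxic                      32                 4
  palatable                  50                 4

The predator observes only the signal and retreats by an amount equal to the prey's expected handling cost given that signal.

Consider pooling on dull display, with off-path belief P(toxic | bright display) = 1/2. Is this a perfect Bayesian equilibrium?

At the pooled signal (dull display) the predator holds the prior 1/4 and pays 1/4·72 + 3/4·16 = 30. Off-path (bright display) belief 1/2 gives 1/2·72 + 1/2·16 = 44.
Toxic: dull display gives 30 − 4 = 26; bright display gives 44 − 32 = 12. Stays. ✓
Palatable: dull display gives 30 − 4 = 26; bright display gives 44 − 50 = -6. Stays. ✓

Yes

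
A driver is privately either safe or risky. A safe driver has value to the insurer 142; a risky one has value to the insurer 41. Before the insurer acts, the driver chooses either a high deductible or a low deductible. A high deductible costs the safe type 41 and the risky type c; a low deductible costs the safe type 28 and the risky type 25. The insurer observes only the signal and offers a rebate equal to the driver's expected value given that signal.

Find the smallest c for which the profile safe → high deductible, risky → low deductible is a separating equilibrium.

126

Under separation: high deductible → safe (pays 142); low deductible → risky (pays 41).
Safe: 142 − 41 = 101 ≥ 41 − 28 = 13. Holds regardless of c. ✓
Risky: 41 − 25 ≥ 142 − c, so c ≥ 142 − 16 = 126.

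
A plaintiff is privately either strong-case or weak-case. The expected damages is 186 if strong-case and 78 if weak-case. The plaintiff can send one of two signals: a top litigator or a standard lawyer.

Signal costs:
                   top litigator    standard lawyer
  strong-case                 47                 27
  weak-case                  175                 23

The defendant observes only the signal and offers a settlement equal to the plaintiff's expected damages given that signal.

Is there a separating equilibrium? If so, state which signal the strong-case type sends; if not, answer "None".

Try strong-case → top litigator, weak-case → standard lawyer:
  If types separate, top litigator earns payment 186 and standard lawyer earns 78.
  Strong-case: top litigator gives 186 − 47 = 139; standard lawyer gives 78 − 27 = 51. No deviation. ✓
  Weak-case: standard lawyer gives 78 − 23 = 55; top litigator gives 186 − 175 = 11. No deviation. ✓
Both hold — the strong-case type sends top litigator.

top litigator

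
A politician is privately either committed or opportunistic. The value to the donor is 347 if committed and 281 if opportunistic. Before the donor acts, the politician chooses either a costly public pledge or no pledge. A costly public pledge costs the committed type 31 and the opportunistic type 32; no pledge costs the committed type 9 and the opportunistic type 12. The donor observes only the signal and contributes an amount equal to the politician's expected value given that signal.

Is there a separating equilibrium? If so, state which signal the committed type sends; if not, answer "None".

None

Try committed → pledge, opportunistic → no pledge:
  Under separation the donor infers type exactly: pledge → committed (pays 347), no pledge → opportunistic (pays 281).
  Committed: pledge gives 347 − 31 = 316; no pledge gives 281 − 9 = 272. No deviation. ✓
  Opportunistic: no pledge gives 281 − 12 = 269; pledge gives 347 − 32 = 315. Would deviate. ✗
Try committed → no pledge, opportunistic → pledge:
  Under separation the donor infers type exactly: no pledge → committed (pays 347), pledge → opportunistic (pays 281).
  Committed: no pledge gives 347 − 9 = 338; pledge gives 281 − 31 = 250. No deviation. ✓
  Opportunistic: pledge gives 281 − 32 = 249; no pledge gives 347 − 12 = 335. Would deviate. ✗
Neither assignment is incentive-compatible.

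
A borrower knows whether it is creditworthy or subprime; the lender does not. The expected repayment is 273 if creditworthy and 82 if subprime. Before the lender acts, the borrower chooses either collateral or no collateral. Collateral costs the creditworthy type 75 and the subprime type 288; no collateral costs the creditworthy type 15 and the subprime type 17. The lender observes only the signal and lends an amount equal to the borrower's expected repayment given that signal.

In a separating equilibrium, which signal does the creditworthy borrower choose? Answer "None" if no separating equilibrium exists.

Try creditworthy → collateral, subprime → no collateral:
  If types separate, collateral earns payment 273 and no collateral earns 82.
  Creditworthy: collateral gives 273 − 75 = 198; no collateral gives 82 − 15 = 67. No deviation. ✓
  Subprime: no collateral gives 82 − 17 = 65; collateral gives 273 − 288 = -15. No deviation. ✓
Both hold — the creditworthy type sends collateral.

collateral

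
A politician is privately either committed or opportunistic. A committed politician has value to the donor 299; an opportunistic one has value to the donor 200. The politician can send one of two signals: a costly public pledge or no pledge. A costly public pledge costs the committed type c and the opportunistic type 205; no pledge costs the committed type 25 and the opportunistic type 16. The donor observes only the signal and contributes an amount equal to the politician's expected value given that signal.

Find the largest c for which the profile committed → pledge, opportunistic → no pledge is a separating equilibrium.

124

Under separation: pledge → committed (pays 299); no pledge → opportunistic (pays 200).
Opportunistic: 200 − 16 = 184 ≥ 299 − 205 = 94. Holds regardless of c. ✓
Committed: 299 − c ≥ 200 − 25, so c ≤ 299 − 175 = 124.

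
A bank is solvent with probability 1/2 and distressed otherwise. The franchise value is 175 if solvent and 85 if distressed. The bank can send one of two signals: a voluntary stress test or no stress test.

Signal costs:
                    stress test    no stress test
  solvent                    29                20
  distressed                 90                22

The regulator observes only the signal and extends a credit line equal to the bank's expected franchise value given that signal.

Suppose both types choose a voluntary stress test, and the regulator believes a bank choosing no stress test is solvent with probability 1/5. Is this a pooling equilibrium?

On the equilibrium path (stress test) the regulator holds the prior 1/2 and pays 1/2·175 + 1/2·85 = 130. Off-path (no stress test) belief 1/5 gives 1/5·175 + 4/5·85 = 103.
Solvent: stress test gives 130 − 29 = 101; no stress test gives 103 − 20 = 83. Stays. ✓
Distressed: stress test gives 130 − 90 = 40; no stress test gives 103 − 22 = 81. Deviates. ✗

No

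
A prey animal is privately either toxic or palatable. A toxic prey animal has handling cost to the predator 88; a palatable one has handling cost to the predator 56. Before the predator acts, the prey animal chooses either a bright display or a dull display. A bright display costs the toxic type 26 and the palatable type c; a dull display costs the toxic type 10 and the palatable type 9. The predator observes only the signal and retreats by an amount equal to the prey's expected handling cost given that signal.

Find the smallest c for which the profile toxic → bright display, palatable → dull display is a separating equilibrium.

41

Under separation: bright display → toxic (pays 88); dull display → palatable (pays 56).
Toxic: 88 − 26 = 62 ≥ 56 − 10 = 46. Holds regardless of c. ✓
Palatable: 56 − 9 ≥ 88 − c, so c ≥ 88 − 47 = 41.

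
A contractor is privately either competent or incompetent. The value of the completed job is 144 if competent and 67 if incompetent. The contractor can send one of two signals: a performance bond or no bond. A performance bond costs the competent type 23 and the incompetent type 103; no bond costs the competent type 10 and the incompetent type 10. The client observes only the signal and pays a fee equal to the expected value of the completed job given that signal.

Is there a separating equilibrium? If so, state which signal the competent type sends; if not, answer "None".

bond

Try competent → bond, incompetent → no bond:
  If types separate, bond earns payment 144 and no bond earns 67.
  Competent: bond gives 144 − 23 = 121; no bond gives 67 − 10 = 57. No deviation. ✓
  Incompetent: no bond gives 67 − 10 = 57; bond gives 144 − 103 = 41. No deviation. ✓
Both hold — the competent type sends bond.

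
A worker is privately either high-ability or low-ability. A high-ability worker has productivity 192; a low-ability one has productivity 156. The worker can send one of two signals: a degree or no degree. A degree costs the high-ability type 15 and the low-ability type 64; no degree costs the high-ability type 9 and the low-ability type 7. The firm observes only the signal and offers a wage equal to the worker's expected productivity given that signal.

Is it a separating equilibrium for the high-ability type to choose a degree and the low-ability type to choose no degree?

Under separation the firm infers type exactly: degree → high-ability (pays 192), no degree → low-ability (pays 156).
High-ability: degree gives 192 − 15 = 177; no degree gives 156 − 9 = 147. No deviation. ✓
Low-ability: no degree gives 156 − 7 = 149; degree gives 192 − 64 = 128. No deviation. ✓
Both incentive constraints hold.

Yes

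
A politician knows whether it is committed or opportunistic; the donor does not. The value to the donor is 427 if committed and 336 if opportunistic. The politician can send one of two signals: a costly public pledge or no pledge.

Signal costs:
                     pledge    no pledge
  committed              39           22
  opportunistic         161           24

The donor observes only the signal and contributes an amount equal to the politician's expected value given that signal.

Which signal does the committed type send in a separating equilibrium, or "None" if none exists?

pledge

Try committed → pledge, opportunistic → no pledge:
  If types separate, pledge earns payment 427 and no pledge earns 336.
  Committed: pledge gives 427 − 39 = 388; no pledge gives 336 − 22 = 314. No deviation. ✓
  Opportunistic: no pledge gives 336 − 24 = 312; pledge gives 427 − 161 = 266. No deviation. ✓
Both hold — the committed type sends pledge.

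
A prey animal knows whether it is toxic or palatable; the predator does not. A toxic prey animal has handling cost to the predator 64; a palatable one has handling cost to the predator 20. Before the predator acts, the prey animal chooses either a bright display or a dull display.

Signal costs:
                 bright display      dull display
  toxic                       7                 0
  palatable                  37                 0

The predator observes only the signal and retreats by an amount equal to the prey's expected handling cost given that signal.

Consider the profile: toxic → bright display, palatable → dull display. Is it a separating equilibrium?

No

Under separation the predator infers type exactly: bright display → toxic (pays 64), dull display → palatable (pays 20).
Toxic: bright display gives 64 − 7 = 57; dull display gives 20 − 0 = 20. No deviation. ✓
Palatable: dull display gives 20 − 0 = 20; bright display gives 64 − 37 = 27. Would deviate. ✗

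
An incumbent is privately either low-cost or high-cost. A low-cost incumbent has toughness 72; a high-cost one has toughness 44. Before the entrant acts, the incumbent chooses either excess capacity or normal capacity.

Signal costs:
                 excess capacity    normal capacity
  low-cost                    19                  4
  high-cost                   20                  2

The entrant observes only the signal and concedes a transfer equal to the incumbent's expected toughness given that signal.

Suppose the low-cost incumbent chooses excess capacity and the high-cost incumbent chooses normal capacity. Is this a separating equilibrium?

Under separation the entrant infers type exactly: excess capacity → low-cost (pays 72), normal capacity → high-cost (pays 44).
Low-cost: excess capacity gives 72 − 19 = 53; normal capacity gives 44 − 4 = 40. No deviation. ✓
High-cost: normal capacity gives 44 − 2 = 42; excess capacity gives 72 − 20 = 52. Would deviate. ✗

No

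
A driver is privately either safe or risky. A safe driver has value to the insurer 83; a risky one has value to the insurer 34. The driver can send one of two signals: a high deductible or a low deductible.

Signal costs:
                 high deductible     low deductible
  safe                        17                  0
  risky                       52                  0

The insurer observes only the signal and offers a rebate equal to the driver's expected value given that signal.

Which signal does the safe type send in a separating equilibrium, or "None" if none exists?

Try safe → high deductible, risky → low deductible:
  Under separation the insurer infers type exactly: high deductible → safe (pays 83), low deductible → risky (pays 34).
  Safe: high deductible gives 83 − 17 = 66; low deductible gives 34 − 0 = 34. No deviation. ✓
  Risky: low deductible gives 34 − 0 = 34; high deductible gives 83 − 52 = 31. No deviation. ✓
Both hold — the safe type sends high deductible.

high deductible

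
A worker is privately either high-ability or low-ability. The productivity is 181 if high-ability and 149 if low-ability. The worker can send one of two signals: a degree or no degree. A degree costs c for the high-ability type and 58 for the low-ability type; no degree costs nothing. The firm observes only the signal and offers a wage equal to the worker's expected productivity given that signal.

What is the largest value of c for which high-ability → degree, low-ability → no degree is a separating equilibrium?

32

Under separation: degree → high-ability (pays 181); no degree → low-ability (pays 149).
Low-ability: 149 − 0 = 149 ≥ 181 − 58 = 123. Holds regardless of c. ✓
High-ability: 181 − c ≥ 149 − 0, so c ≤ 181 − 149 = 32.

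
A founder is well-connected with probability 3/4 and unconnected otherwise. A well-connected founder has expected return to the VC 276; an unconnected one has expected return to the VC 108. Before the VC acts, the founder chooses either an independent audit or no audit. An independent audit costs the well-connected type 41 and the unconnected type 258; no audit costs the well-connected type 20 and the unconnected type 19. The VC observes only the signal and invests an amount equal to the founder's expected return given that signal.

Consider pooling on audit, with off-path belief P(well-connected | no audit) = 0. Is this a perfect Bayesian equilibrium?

At the pooled signal (audit) the VC holds the prior 3/4 and pays 3/4·276 + 1/4·108 = 234. Off-path (no audit) belief 0 gives 0·276 + 1·108 = 108.
Well-connected: audit gives 234 − 41 = 193; no audit gives 108 − 20 = 88. Stays. ✓
Unconnected: audit gives 234 − 258 = -24; no audit gives 108 − 19 = 89. Deviates. ✗

No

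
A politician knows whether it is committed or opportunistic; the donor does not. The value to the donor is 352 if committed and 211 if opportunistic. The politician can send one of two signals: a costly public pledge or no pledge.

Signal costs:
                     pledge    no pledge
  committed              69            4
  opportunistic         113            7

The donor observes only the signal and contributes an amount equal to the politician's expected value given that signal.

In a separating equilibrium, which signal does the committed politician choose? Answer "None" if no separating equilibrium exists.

Try committed → pledge, opportunistic → no pledge:
  If types separate, pledge earns payment 352 and no pledge earns 211.
  Committed: pledge gives 352 − 69 = 283; no pledge gives 211 − 4 = 207. No deviation. ✓
  Opportunistic: no pledge gives 211 − 7 = 204; pledge gives 352 − 113 = 239. Would deviate. ✗
Try committed → no pledge, opportunistic → pledge:
  If types separate, no pledge earns payment 352 and pledge earns 211.
  Committed: no pledge gives 352 − 4 = 348; pledge gives 211 − 69 = 142. No deviation. ✓
  Opportunistic: pledge gives 211 − 113 = 98; no pledge gives 352 − 7 = 345. Would deviate. ✗
Neither assignment is incentive-compatible.

None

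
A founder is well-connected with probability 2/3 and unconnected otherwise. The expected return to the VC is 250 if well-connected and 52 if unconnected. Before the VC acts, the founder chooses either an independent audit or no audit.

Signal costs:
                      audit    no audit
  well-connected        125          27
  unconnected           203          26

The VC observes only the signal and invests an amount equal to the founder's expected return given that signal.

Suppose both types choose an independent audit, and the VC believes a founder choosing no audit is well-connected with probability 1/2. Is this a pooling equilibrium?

At the pooled signal (audit) the VC holds the prior 2/3 and pays 2/3·250 + 1/3·52 = 184. Off-path (no audit) belief 1/2 gives 1/2·250 + 1/2·52 = 151.
Well-connected: audit gives 184 − 125 = 59; no audit gives 151 − 27 = 124. Deviates. ✗
Unconnected: audit gives 184 − 203 = -19; no audit gives 151 − 26 = 125. Deviates. ✗

No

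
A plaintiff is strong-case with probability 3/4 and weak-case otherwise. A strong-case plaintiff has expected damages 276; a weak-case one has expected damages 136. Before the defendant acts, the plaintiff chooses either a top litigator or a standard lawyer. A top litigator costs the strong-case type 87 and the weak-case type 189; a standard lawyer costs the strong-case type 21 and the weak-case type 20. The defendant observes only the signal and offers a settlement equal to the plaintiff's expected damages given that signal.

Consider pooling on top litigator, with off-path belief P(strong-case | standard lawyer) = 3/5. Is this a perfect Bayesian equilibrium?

At the pooled signal (top litigator) the defendant holds the prior 3/4 and pays 3/4·276 + 1/4·136 = 241. Off-path (standard lawyer) belief 3/5 gives 3/5·276 + 2/5·136 = 220.
Strong-case: top litigator gives 241 − 87 = 154; standard lawyer gives 220 − 21 = 199. Deviates. ✗
Weak-case: top litigator gives 241 − 189 = 52; standard lawyer gives 220 − 20 = 200. Deviates. ✗

No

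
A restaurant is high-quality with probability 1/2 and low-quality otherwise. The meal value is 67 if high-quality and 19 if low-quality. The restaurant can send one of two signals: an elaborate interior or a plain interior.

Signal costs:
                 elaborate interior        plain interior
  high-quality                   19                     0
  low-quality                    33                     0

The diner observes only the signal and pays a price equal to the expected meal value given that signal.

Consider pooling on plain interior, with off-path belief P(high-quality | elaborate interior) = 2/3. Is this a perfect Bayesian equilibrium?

On the equilibrium path (plain interior) the diner holds the prior 1/2 and pays 1/2·67 + 1/2·19 = 43. Off-path (elaborate interior) belief 2/3 gives 2/3·67 + 1/3·19 = 51.
High-quality: plain interior gives 43 − 0 = 43; elaborate interior gives 51 − 19 = 32. Stays. ✓
Low-quality: plain interior gives 43 − 0 = 43; elaborate interior gives 51 − 33 = 18. Stays. ✓
Beliefs are Bayes-consistent on-path and both types best-respond.

Yes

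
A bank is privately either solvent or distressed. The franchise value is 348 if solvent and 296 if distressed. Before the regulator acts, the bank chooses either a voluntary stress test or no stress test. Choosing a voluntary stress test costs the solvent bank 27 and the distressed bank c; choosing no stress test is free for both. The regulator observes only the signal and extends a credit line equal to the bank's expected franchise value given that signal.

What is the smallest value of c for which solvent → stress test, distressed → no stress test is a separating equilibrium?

Under separation: stress test → solvent (pays 348); no stress test → distressed (pays 296).
Solvent: 348 − 27 = 321 ≥ 296 − 0 = 296. Holds regardless of c. ✓
Distressed: 296 − 0 ≥ 348 − c, so c ≥ 348 − 296 = 52.

52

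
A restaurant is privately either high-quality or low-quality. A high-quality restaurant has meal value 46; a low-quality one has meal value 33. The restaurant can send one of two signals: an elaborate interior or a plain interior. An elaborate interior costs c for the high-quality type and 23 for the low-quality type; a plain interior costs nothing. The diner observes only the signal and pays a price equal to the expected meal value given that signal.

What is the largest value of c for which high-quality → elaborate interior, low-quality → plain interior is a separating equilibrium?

Under separation: elaborate interior → high-quality (pays 46); plain interior → low-quality (pays 33).
Low-quality: 33 − 0 = 33 ≥ 46 − 23 = 23. Holds regardless of c. ✓
High-quality: 46 − c ≥ 33 − 0, so c ≤ 46 − 33 = 13.

13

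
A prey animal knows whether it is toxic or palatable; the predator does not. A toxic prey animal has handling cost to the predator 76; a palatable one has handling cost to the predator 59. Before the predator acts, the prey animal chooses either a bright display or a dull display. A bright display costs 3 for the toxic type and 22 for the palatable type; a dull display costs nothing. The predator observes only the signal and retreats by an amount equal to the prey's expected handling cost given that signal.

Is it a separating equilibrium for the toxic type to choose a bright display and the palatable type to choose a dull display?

Yes

If types separate, bright display earns payment 76 and dull display earns 59.
Toxic: bright display gives 76 − 3 = 73; dull display gives 59 − 0 = 59. No deviation. ✓
Palatable: dull display gives 59 − 0 = 59; bright display gives 76 − 22 = 54. No deviation. ✓
Both incentive constraints hold.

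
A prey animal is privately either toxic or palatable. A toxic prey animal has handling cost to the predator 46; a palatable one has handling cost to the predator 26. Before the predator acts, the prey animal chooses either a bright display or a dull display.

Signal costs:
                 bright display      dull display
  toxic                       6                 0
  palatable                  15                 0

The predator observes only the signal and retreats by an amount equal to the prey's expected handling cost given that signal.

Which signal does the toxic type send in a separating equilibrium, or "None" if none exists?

None

Try toxic → bright display, palatable → dull display:
  Under separation the predator infers type exactly: bright display → toxic (pays 46), dull display → palatable (pays 26).
  Toxic: bright display gives 46 − 6 = 40; dull display gives 26 − 0 = 26. No deviation. ✓
  Palatable: dull display gives 26 − 0 = 26; bright display gives 46 − 15 = 31. Would deviate. ✗
Try toxic → dull display, palatable → bright display:
  Under separation the predator infers type exactly: dull display → toxic (pays 46), bright display → palatable (pays 26).
  Toxic: dull display gives 46 − 0 = 46; bright display gives 26 − 6 = 20. No deviation. ✓
  Palatable: bright display gives 26 − 15 = 11; dull display gives 46 − 0 = 46. Would deviate. ✗
Neither assignment is incentive-compatible.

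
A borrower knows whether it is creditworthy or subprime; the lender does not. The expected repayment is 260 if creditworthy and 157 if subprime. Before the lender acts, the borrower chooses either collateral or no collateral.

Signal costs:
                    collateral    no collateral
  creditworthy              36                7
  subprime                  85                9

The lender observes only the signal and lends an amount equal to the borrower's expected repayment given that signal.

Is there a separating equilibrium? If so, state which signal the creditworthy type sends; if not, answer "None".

Try creditworthy → collateral, subprime → no collateral:
  If types separate, collateral earns payment 260 and no collateral earns 157.
  Creditworthy: collateral gives 260 − 36 = 224; no collateral gives 157 − 7 = 150. No deviation. ✓
  Subprime: no collateral gives 157 − 9 = 148; collateral gives 260 − 85 = 175. Would deviate. ✗
Try creditworthy → no collateral, subprime → collateral:
  If types separate, no collateral earns payment 260 and collateral earns 157.
  Creditworthy: no collateral gives 260 − 7 = 253; collateral gives 157 − 36 = 121. No deviation. ✓
  Subprime: collateral gives 157 − 85 = 72; no collateral gives 260 − 9 = 251. Would deviate. ✗
Neither assignment is incentive-compatible.

None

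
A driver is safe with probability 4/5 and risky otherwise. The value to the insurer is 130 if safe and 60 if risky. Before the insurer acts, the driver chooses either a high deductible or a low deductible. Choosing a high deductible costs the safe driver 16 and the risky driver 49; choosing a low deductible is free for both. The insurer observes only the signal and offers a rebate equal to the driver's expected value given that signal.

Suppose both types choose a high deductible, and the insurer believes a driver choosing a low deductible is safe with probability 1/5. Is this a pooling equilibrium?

On the equilibrium path (high deductible) the insurer holds the prior 4/5 and pays 4/5·130 + 1/5·60 = 116. Off-path (low deductible) belief 1/5 gives 1/5·130 + 4/5·60 = 74.
Safe: high deductible gives 116 − 16 = 100; low deductible gives 74 − 0 = 74. Stays. ✓
Risky: high deductible gives 116 − 49 = 67; low deductible gives 74 − 0 = 74. Deviates. ✗

No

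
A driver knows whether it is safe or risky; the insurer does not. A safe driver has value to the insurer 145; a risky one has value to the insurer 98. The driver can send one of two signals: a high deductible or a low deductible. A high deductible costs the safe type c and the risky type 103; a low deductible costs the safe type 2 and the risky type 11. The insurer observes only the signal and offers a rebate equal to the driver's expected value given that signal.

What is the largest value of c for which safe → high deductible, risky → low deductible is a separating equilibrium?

Under separation: high deductible → safe (pays 145); low deductible → risky (pays 98).
Risky: 98 − 11 = 87 ≥ 145 − 103 = 42. Holds regardless of c. ✓
Safe: 145 − c ≥ 98 − 2, so c ≤ 145 − 96 = 49.

49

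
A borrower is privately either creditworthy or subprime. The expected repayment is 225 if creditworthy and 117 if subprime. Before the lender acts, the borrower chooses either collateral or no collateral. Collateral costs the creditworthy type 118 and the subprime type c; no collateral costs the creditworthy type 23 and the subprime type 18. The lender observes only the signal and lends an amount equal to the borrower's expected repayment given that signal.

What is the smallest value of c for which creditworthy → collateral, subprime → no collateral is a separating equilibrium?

Under separation: collateral → creditworthy (pays 225); no collateral → subprime (pays 117).
Creditworthy: 225 − 118 = 107 ≥ 117 − 23 = 94. Holds regardless of c. ✓
Subprime: 117 − 18 ≥ 225 − c, so c ≥ 225 − 99 = 126.

126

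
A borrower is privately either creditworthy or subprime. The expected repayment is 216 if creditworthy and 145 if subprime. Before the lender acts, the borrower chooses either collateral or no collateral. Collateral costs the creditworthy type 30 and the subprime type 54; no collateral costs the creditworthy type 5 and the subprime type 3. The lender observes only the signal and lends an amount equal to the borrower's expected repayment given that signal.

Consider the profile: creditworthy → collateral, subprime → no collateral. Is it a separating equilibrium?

If types separate, collateral earns payment 216 and no collateral earns 145.
Creditworthy: collateral gives 216 − 30 = 186; no collateral gives 145 − 5 = 140. No deviation. ✓
Subprime: no collateral gives 145 − 3 = 142; collateral gives 216 − 54 = 162. Would deviate. ✗

No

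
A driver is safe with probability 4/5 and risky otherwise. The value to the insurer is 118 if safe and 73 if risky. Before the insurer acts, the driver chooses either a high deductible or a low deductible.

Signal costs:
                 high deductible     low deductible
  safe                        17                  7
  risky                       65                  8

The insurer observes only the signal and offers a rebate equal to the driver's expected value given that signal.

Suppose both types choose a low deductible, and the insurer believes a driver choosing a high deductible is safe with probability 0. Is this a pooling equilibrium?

At the pooled signal (low deductible) the insurer holds the prior 4/5 and pays 4/5·118 + 1/5·73 = 109. Off-path (high deductible) belief 0 gives 0·118 + 1·73 = 73.
Safe: low deductible gives 109 − 7 = 102; high deductible gives 73 − 17 = 56. Stays. ✓
Risky: low deductible gives 109 − 8 = 101; high deductible gives 73 − 65 = 8. Stays. ✓

Yes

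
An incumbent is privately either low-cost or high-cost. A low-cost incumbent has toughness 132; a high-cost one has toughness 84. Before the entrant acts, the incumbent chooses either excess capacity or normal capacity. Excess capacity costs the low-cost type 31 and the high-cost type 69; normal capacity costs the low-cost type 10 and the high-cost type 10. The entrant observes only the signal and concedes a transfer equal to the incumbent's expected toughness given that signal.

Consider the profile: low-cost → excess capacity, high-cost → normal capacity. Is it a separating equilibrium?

Under separation the entrant infers type exactly: excess capacity → low-cost (pays 132), normal capacity → high-cost (pays 84).
Low-cost: excess capacity gives 132 − 31 = 101; normal capacity gives 84 − 10 = 74. No deviation. ✓
High-cost: normal capacity gives 84 − 10 = 74; excess capacity gives 132 − 69 = 63. No deviation. ✓
Neither type gains from mimicking the other.

Yes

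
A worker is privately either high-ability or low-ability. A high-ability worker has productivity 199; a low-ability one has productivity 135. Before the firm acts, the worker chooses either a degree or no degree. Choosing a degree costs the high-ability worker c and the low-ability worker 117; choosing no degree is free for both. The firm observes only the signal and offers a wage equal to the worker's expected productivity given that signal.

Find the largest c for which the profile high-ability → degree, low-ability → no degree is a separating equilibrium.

Under separation: degree → high-ability (pays 199); no degree → low-ability (pays 135).
Low-ability: 135 − 0 = 135 ≥ 199 − 117 = 82. Holds regardless of c. ✓
High-ability: 199 − c ≥ 135 − 0, so c ≤ 199 − 135 = 64.

64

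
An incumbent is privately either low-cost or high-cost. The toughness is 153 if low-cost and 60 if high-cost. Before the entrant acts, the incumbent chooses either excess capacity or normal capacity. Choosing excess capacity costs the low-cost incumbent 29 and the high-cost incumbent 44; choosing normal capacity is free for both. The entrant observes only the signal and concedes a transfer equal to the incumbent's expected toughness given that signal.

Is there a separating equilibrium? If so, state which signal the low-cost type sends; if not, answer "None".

Try low-cost → excess capacity, high-cost → normal capacity:
  If types separate, excess capacity earns payment 153 and normal capacity earns 60.
  Low-cost: excess capacity gives 153 − 29 = 124; normal capacity gives 60 − 0 = 60. No deviation. ✓
  High-cost: normal capacity gives 60 − 0 = 60; excess capacity gives 153 − 44 = 109. Would deviate. ✗
Try low-cost → normal capacity, high-cost → excess capacity:
  If types separate, normal capacity earns payment 153 and excess capacity earns 60.
  Low-cost: normal capacity gives 153 − 0 = 153; excess capacity gives 60 − 29 = 31. No deviation. ✓
  High-cost: excess capacity gives 60 − 44 = 16; normal capacity gives 153 − 0 = 153. Would deviate. ✗
Neither assignment is incentive-compatible.

None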